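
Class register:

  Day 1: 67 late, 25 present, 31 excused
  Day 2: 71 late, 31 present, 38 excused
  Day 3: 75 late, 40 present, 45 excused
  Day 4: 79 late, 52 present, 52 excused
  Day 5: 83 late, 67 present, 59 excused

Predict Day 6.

87 late, 85 present, 66 excused

Late — +4 each step: 67, 71, 75, 79, 83 → 87.
Present goes 25, 31, 40, 52, 67 → 85 (differences are 6, 9, 12, … (increasing by 3 each time)).
Excused — +7 each step: 31, 38, 45, 52, 59 → 66.
Putting it together: 87 late, 85 present, 66 excused.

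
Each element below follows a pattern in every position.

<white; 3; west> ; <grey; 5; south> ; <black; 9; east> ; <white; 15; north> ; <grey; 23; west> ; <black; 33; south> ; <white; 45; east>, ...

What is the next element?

Shade: white, grey, black, white, grey, black, white → grey (repeats white → grey → black).
Second component — differences are 2, 4, 6, … (increasing by 2 each time): 3, 5, 9, 15, 23, 33, 45 → 59.
Direction: west, south, east, north, west, south, east → north (repeats west → south → east → north).
Putting it together: <grey; 59; north>.

<grey; 59; north>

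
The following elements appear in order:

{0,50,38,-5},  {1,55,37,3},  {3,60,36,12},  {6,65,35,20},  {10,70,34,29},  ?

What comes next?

First slot goes 0, 1, 3, 6, 10 → 15 (differences are 1, 2, 3, … (increasing by 1 each time)).
Second slot: +5 each step, so 50, 55, 60, 65, 70 → 75.
Third slot: −1 each step; 38, 37, 36, 35, 34 → 33.
Fourth slot: -5, 3, 12, 20, 29 → 37 (alternating steps +8, +9, +8, +9, …).
Putting it together: {15,75,33,37}.

{15,75,33,37}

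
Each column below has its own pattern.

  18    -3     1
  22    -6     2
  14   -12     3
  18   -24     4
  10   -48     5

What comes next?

14  -96  6

First component goes 18, 22, 14, 18, 10 → 14 (alternating steps +4, −8, +4, −8, …).
Second component: -3, -6, -12, -24, -48 → -96 (×2 each step).
Third component: +1 each step, so 1, 2, 3, 4, 5 → 6.
Putting it together: 14  -96  6.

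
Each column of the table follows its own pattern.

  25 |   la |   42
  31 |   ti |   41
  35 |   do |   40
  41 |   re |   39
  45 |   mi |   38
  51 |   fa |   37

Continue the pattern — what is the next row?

55  sol  36

First component: 25, 31, 35, 41, 45, 51 → 55 (alternating steps +6, +4, +6, +4, …).
Note goes la, ti, do, re, mi, fa → sol (runs through the solfège scale do→ti).
Third component: 42, 41, 40, 39, 38, 37 → 36 (−1 each step).
Putting it together: 55  sol  36.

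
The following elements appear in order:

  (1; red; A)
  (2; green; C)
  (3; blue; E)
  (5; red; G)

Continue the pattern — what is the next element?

First component goes 1, 2, 3, 5 → 8 (each term is the sum of the two before it).
Colour — repeats red → green → blue: red, green, blue, red → green.
Letter: letters move forward 2 places in the alphabet; A, C, E, G → I.
So the next element is (8; green; I).

(8; green; I)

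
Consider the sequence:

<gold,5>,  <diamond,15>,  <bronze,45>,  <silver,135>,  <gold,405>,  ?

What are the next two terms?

Rank — repeats gold → diamond → bronze → silver: gold, diamond, bronze, silver, gold → diamond → bronze.
Second part: 5, 15, 45, 135, 405 → 1215 → 3645 (×3 each step).
So the next two terms are <diamond,1215> and <bronze,3645>.

<diamond,1215>, <bronze,3645>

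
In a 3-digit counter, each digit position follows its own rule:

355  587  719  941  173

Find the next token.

First digit — +2 each step, mod 10: 3, 5, 7, 9, 1 → 3.
Second digit: +3 each step, mod 10; 5, 8, 1, 4, 7 → 0.
Third digit: +2 each step, mod 10, so 5, 7, 9, 1, 3 → 5.
So the next token is 305.

305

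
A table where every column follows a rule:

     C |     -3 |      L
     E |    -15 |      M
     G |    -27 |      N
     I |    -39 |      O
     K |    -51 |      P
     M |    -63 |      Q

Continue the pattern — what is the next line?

For the first letter, letters move forward 2 places in the alphabet: C, E, G, I, K, M → O.
For the second component, −12 each step: -3, -15, -27, -39, -51, -63 → -75.
Second letter — letters move forward 1 place in the alphabet: L, M, N, O, P, Q → R.
Combining the parts gives O  -75  R.

O  -75  R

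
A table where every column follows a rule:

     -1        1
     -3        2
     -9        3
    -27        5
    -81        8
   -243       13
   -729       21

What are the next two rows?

-2187  34; -6561  55

For the first component, ×3 each step: -1, -3, -9, -27, -81, -243, -729 → -2187 → -6561.
For the second component, each term is the sum of the two before it: 1, 2, 3, 5, 8, 13, 21 → 34 → 55.
Putting the parts together: -2187  34 and then -6561  55.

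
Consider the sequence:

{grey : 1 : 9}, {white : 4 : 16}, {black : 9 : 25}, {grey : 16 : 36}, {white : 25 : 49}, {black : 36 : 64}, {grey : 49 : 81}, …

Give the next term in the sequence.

{white : 64 : 100}

Shade: grey, white, black, grey, white, black, grey → white (repeats grey → white → black).
Second coordinate — perfect squares: 1², 2², 3², …: 1, 4, 9, 16, 25, 36, 49 → 64.
Third coordinate: perfect squares: 3², 4², 5², …; 9, 16, 25, 36, 49, 64, 81 → 100.
Putting it together: {white : 64 : 100}.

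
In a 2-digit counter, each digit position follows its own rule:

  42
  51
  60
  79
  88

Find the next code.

First digit goes 4, 5, 6, 7, 8 → 9 (+1 each step, mod 10).
Second digit: −1 each step, mod 10; 2, 1, 0, 9, 8 → 7.
Putting it together: 97.

97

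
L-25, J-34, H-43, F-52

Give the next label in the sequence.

D-61

Letter goes L, J, H, F → D (letters move back 2 places in the alphabet).
Second component: 25, 34, 43, 52 → 61 (+9 each step).
Combining the parts gives D-61.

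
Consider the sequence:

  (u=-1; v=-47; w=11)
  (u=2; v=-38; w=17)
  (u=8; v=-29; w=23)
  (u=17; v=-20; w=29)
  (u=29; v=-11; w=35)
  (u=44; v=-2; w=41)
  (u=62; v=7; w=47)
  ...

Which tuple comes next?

(u=83; v=16; w=53)

U: -1, 2, 8, 17, 29, 44, 62 → 83 (differences are 3, 6, 9, … (increasing by 3 each time)).
V goes -47, -38, -29, -20, -11, -2, 7 → 16 (+9 each step).
W: +6 each step, so 11, 17, 23, 29, 35, 41, 47 → 53.
Putting it together: (u=83; v=16; w=53).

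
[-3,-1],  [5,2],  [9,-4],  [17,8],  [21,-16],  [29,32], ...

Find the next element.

[33,-64]

For the first slot, alternating steps +8, +4, +8, +4, …: -3, 5, 9, 17, 21, 29 → 33.
Second slot — ×(-2) each step: -1, 2, -4, 8, -16, 32 → -64.
Combining the parts gives [33,-64].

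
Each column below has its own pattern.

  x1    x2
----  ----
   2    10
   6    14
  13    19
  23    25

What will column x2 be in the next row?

Column x1: differences are 4, 7, 10, … (increasing by 3 each time); 2, 6, 13, 23 → 36.
Column x2 — differences are 4, 5, 6, … (increasing by 1 each time): 10, 14, 19, 25 → 32.

32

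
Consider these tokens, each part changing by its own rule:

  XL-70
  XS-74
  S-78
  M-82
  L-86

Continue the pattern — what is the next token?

Size: runs through clothing sizes XS→XL, so XL, XS, S, M, L → XL.
Second component: +4 each step; 70, 74, 78, 82, 86 → 90.
So the next token is XL-90.

XL-90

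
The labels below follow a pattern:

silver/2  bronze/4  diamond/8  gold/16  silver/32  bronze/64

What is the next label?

diamond/128

Rank goes silver, bronze, diamond, gold, silver, bronze → diamond (repeats silver → bronze → diamond → gold).
Second component: 2, 4, 8, 16, 32, 64 → 128 (×2 each step).
Combining the parts gives diamond/128.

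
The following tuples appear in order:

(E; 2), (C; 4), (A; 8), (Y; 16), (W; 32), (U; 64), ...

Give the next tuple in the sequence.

For the letter, letters move back 2 places in the alphabet, wrapping A→Z: E, C, A, Y, W, U → S.
Second component: ×2 each step; 2, 4, 8, 16, 32, 64 → 128.
So the next tuple is (S; 128).

(S; 128)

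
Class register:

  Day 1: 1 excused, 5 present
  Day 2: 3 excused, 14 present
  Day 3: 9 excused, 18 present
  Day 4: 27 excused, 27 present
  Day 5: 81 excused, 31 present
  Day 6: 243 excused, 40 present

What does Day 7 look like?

Excused: ×3 each step; 1, 3, 9, 27, 81, 243 → 729.
Present: 5, 14, 18, 27, 31, 40 → 44 (alternating steps +9, +4, +9, +4, …).
Putting it together: 729 excused, 44 present.

729 excused, 44 present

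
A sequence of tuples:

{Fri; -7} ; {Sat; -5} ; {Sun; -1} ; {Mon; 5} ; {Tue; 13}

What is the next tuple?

Day: runs through the weekdays Mon→Sun; Fri, Sat, Sun, Mon, Tue → Wed.
Second component: -7, -5, -1, 5, 13 → 23 (differences are 2, 4, 6, … (increasing by 2 each time)).
Putting it together: {Wed; 23}.

{Wed; 23}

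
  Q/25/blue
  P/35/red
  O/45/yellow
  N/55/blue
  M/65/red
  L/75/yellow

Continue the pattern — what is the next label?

Letter: letters move back 1 place in the alphabet, so Q, P, O, N, M, L → K.
Second component goes 25, 35, 45, 55, 65, 75 → 85 (+10 each step).
Colour: blue, red, yellow, blue, red, yellow → blue (repeats blue → red → yellow).
So the next label is K/85/blue.

K/85/blue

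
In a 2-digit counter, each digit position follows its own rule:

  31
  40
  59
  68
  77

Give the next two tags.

First digit goes 3, 4, 5, 6, 7 → 8 → 9 (+1 each step, mod 10).
For the second digit, −1 each step, mod 10: 1, 0, 9, 8, 7 → 6 → 5.
So the next two tags are 86 and 95.

86 then 95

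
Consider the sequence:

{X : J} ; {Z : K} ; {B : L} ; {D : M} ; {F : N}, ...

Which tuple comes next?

{H : O}

First letter goes X, Z, B, D, F → H (letters move forward 2 places in the alphabet, wrapping Z→A).
Second letter: letters move forward 1 place in the alphabet, so J, K, L, M, N → O.
Combining the parts gives {H : O}.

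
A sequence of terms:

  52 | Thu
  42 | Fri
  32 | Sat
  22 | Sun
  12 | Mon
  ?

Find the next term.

First coordinate — −10 each step: 52, 42, 32, 22, 12 → 2.
For the day, runs through the weekdays Mon→Sun: Thu, Fri, Sat, Sun, Mon → Tue.
Putting it together: 2 | Tue.

2 | Tue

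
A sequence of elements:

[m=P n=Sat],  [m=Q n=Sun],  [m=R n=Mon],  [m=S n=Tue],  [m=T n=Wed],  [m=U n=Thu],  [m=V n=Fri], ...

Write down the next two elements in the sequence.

[m=W n=Sat], [m=X n=Sun]

M: letters move forward 1 place in the alphabet, so P, Q, R, S, T, U, V → W → X.
For the n, runs through the weekdays Mon→Sun: Sat, Sun, Mon, Tue, Wed, Thu, Fri → Sat → Sun.
Putting the parts together: [m=W n=Sat] and then [m=X n=Sun].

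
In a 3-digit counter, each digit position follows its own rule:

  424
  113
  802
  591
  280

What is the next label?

For the first digit, −3 each step, mod 10: 4, 1, 8, 5, 2 → 9.
Second digit — −1 each step, mod 10: 2, 1, 0, 9, 8 → 7.
Third digit: −1 each step, mod 10; 4, 3, 2, 1, 0 → 9.
Combining the parts gives 979.

979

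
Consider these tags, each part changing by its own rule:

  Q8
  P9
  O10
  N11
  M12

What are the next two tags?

L13 then K14

Letter: letters move back 1 place in the alphabet, so Q, P, O, N, M → L → K.
Second component — +1 each step: 8, 9, 10, 11, 12 → 13 → 14.
Putting the parts together: L13 and then K14.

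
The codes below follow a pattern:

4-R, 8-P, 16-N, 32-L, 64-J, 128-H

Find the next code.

256-F

First component: ×2 each step, so 4, 8, 16, 32, 64, 128 → 256.
For the letter, letters move back 2 places in the alphabet: R, P, N, L, J, H → F.
Putting it together: 256-F.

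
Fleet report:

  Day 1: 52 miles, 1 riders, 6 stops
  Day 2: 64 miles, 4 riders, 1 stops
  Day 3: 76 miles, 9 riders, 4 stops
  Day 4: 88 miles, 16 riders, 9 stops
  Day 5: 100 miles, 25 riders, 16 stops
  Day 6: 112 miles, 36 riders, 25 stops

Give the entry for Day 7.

124 miles, 49 riders, 36 stops

Miles: 52, 64, 76, 88, 100, 112 → 124 (+12 each step).
Riders: perfect squares: 1², 2², 3², …, so 1, 4, 9, 16, 25, 36 → 49.
For the stops, always the previous value of the riders: 6, 1, 4, 9, 16, 25 → 36.
So the next line is 124 miles, 49 riders, 36 stops.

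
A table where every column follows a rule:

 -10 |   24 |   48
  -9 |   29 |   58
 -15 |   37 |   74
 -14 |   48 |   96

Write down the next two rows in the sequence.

-20  62  124; -19  79  158

First component: -10, -9, -15, -14 → -20 → -19 (alternating steps +1, −6, +1, −6, …).
For the second component, differences are 5, 8, 11, … (increasing by 3 each time): 24, 29, 37, 48 → 62 → 79.
Third component goes 48, 58, 74, 96 → 124 → 158 (always 2 × the second component).
Putting the parts together: -20  62  124 and then -19  79  158.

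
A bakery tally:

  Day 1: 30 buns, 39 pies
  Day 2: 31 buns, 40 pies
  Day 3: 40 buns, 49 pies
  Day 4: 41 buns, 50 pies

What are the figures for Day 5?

Buns: 30, 31, 40, 41 → 50 (alternating steps +1, +9, +1, +9, …).
Pies goes 39, 40, 49, 50 → 59 (always 9 more than the buns).
Putting it together: 50 buns, 59 pies.

50 buns, 59 pies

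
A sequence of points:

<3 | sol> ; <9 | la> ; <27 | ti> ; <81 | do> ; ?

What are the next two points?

<243 | re>, <729 | mi>

First part goes 3, 9, 27, 81 → 243 → 729 (×3 each step).
Note: runs through the solfège scale do→ti; sol, la, ti, do → re → mi.
So the next two points are <243 | re> and <729 | mi>.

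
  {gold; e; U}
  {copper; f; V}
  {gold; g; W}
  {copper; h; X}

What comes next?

For the metal, alternates gold ↔ copper: gold, copper, gold, copper → gold.
First letter — letters move forward 1 place in the alphabet: e, f, g, h → i.
Second letter — letters move forward 1 place in the alphabet: U, V, W, X → Y.
Putting it together: {gold; i; Y}.

{gold; i; Y}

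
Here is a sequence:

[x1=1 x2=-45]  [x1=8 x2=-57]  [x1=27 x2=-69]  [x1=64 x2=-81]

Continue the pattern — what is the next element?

[x1=125 x2=-93]

X1 goes 1, 8, 27, 64 → 125 (perfect cubes: 1³, 2³, 3³, …).
For the x2, −12 each step: -45, -57, -69, -81 → -93.
So the next element is [x1=125 x2=-93].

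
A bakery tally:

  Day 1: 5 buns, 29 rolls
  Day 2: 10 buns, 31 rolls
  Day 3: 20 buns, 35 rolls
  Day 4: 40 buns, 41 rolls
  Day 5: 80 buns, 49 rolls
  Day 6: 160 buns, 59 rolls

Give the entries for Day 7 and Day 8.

320 buns, 71 rolls; 640 buns, 85 rolls

For the buns, ×2 each step: 5, 10, 20, 40, 80, 160 → 320 → 640.
For the rolls, differences are 2, 4, 6, … (increasing by 2 each time): 29, 31, 35, 41, 49, 59 → 71 → 85.
Putting the parts together: 320 buns, 71 rolls and then 640 buns, 85 rolls.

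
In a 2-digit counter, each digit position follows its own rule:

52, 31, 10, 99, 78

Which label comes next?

57

First digit: −2 each step, mod 10, so 5, 3, 1, 9, 7 → 5.
For the second digit, −1 each step, mod 10: 2, 1, 0, 9, 8 → 7.
So the next label is 57.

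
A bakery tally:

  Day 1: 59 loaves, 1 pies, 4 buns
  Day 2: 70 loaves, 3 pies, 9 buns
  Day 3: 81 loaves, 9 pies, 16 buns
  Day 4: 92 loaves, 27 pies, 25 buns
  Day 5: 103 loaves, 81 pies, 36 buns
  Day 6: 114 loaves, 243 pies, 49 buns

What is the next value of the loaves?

125

Loaves goes 59, 70, 81, 92, 103, 114 → 125 (+11 each step).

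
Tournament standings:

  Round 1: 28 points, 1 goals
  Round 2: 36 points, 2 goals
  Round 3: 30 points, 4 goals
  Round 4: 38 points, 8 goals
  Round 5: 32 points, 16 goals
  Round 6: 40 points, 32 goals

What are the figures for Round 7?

For the points, alternating steps +8, −6, +8, −6, …: 28, 36, 30, 38, 32, 40 → 34.
Goals: 1, 2, 4, 8, 16, 32 → 64 (×2 each step).
Putting it together: 34 points, 64 goals.

34 points, 64 goals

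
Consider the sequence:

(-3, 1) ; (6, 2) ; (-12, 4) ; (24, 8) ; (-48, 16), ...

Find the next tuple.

(96, 32)

For the first slot, ×(-2) each step: -3, 6, -12, 24, -48 → 96.
Second slot — ×2 each step: 1, 2, 4, 8, 16 → 32.
Combining the parts gives (96, 32).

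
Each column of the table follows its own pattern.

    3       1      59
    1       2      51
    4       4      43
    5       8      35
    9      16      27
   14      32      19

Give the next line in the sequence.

First component — each term is the sum of the two before it: 3, 1, 4, 5, 9, 14 → 23.
Second component goes 1, 2, 4, 8, 16, 32 → 64 (×2 each step).
Third component goes 59, 51, 43, 35, 27, 19 → 11 (−8 each step).
Putting it together: 23  64  11.

23  64  11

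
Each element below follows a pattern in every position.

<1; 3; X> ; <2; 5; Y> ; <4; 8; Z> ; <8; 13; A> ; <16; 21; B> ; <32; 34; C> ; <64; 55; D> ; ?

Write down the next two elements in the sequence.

First slot goes 1, 2, 4, 8, 16, 32, 64 → 128 → 256 (×2 each step).
For the second slot, each term is the sum of the two before it: 3, 5, 8, 13, 21, 34, 55 → 89 → 144.
Letter: letters move forward 1 place in the alphabet, wrapping Z→A; X, Y, Z, A, B, C, D → E → F.
Putting the parts together: <128; 89; E> and then <256; 144; F>.

<128; 89; E>, <256; 144; F>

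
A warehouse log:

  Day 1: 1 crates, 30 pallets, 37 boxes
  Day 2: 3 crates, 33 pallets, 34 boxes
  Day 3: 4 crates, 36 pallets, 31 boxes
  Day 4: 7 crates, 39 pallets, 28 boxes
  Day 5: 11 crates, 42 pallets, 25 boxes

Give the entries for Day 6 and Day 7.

Crates: each term is the sum of the two before it, so 1, 3, 4, 7, 11 → 18 → 29.
Pallets — +3 each step: 30, 33, 36, 39, 42 → 45 → 48.
Boxes — together with the pallets always sums to 67: 37, 34, 31, 28, 25 → 22 → 19.
Putting the parts together: 18 crates, 45 pallets, 22 boxes and then 29 crates, 48 pallets, 19 boxes.

18 crates, 45 pallets, 22 boxes; 29 crates, 48 pallets, 19 boxes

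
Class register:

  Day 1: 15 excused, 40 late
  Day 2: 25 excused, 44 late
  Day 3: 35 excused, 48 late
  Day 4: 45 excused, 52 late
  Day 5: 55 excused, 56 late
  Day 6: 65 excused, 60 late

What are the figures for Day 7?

Excused goes 15, 25, 35, 45, 55, 65 → 75 (+10 each step).
For the late, +4 each step: 40, 44, 48, 52, 56, 60 → 64.
Combining the parts gives 75 excused, 64 late.

75 excused, 64 late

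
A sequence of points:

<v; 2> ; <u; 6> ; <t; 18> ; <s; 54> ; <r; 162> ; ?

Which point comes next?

<q; 486>

Letter: letters move back 1 place in the alphabet; v, u, t, s, r → q.
Second part goes 2, 6, 18, 54, 162 → 486 (×3 each step).
Putting it together: <q; 486>.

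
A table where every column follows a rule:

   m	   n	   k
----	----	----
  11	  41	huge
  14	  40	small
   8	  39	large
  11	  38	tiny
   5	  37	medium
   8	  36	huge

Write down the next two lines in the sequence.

2  35  small; 5  34  large

Column m goes 11, 14, 8, 11, 5, 8 → 2 → 5 (alternating steps +3, −6, +3, −6, …).
Column n: 41, 40, 39, 38, 37, 36 → 35 → 34 (−1 each step).
Column k goes huge, small, large, tiny, medium, huge → small → large (repeats huge → small → large → tiny → medium).
Putting the parts together: 2  35  small and then 5  34  large.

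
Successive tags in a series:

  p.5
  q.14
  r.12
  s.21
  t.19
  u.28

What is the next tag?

v.26

For the letter, letters move forward 1 place in the alphabet: p, q, r, s, t, u → v.
Second component: alternating steps +9, −2, +9, −2, …, so 5, 14, 12, 21, 19, 28 → 26.
Putting it together: v.26.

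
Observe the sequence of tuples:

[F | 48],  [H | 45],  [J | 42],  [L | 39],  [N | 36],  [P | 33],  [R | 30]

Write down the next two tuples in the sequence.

Letter — letters move forward 2 places in the alphabet: F, H, J, L, N, P, R → T → V.
Second part: 48, 45, 42, 39, 36, 33, 30 → 27 → 24 (−3 each step).
So the next two tuples are [T | 27] and [V | 24].

[T | 27], [V | 24]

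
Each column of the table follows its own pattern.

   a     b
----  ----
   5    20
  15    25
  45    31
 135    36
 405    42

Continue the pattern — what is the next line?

1215  47

Column a: ×3 each step; 5, 15, 45, 135, 405 → 1215.
For the column b, alternating steps +5, +6, +5, +6, …: 20, 25, 31, 36, 42 → 47.
Putting it together: 1215  47.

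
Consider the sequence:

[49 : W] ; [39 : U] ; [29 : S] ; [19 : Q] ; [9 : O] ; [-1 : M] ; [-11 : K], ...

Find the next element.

[-21 : I]

First value goes 49, 39, 29, 19, 9, -1, -11 → -21 (−10 each step).
Letter goes W, U, S, Q, O, M, K → I (letters move back 2 places in the alphabet).
So the next element is [-21 : I].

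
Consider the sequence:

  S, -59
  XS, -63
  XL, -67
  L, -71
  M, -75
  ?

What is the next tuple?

S, -79

For the size, runs backward through clothing sizes XS→XL: S, XS, XL, L, M → S.
For the second slot, −4 each step: -59, -63, -67, -71, -75 → -79.
Combining the parts gives S, -79.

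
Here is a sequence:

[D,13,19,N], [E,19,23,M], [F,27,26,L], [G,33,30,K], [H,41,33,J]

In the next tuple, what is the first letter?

I

First letter — letters move forward 1 place in the alphabet: D, E, F, G, H → I.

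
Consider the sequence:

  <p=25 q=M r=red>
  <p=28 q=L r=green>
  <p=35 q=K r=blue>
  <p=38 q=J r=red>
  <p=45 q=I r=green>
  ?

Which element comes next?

For the p, alternating steps +3, +7, +3, +7, …: 25, 28, 35, 38, 45 → 48.
Q goes M, L, K, J, I → H (letters move back 1 place in the alphabet).
R: repeats red → green → blue; red, green, blue, red, green → blue.
So the next element is <p=48 q=H r=blue>.

<p=48 q=H r=blue>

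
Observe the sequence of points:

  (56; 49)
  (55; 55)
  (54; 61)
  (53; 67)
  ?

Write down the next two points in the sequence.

(52; 73), (51; 79)

First value goes 56, 55, 54, 53 → 52 → 51 (−1 each step).
Second value goes 49, 55, 61, 67 → 73 → 79 (+6 each step).
Putting the parts together: (52; 73) and then (51; 79).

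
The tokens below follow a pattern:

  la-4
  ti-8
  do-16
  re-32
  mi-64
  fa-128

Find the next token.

Note goes la, ti, do, re, mi, fa → sol (runs through the solfège scale do→ti).
Second component goes 4, 8, 16, 32, 64, 128 → 256 (×2 each step).
So the next token is sol-256.

sol-256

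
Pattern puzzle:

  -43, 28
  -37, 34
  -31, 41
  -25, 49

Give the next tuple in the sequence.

-19, 58

First part goes -43, -37, -31, -25 → -19 (+6 each step).
Second part goes 28, 34, 41, 49 → 58 (differences are 6, 7, 8, … (increasing by 1 each time)).
Combining the parts gives -19, 58.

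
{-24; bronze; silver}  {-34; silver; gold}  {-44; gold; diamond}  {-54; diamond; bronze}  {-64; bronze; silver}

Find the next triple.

{-74; silver; gold}

First entry: −10 each step; -24, -34, -44, -54, -64 → -74.
First rank: repeats bronze → silver → gold → diamond, so bronze, silver, gold, diamond, bronze → silver.
Second rank: silver, gold, diamond, bronze, silver → gold (repeats silver → gold → diamond → bronze).
Putting it together: {-74; silver; gold}.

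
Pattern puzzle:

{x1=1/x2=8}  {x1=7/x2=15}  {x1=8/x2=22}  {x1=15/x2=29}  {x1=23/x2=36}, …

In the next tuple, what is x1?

38

X1: each term is the sum of the two before it, so 1, 7, 8, 15, 23 → 38.
For the x2, +7 each step: 8, 15, 22, 29, 36 → 43.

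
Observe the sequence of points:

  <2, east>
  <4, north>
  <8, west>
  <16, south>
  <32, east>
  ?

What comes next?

<64, north>

First slot: ×2 each step; 2, 4, 8, 16, 32 → 64.
Direction goes east, north, west, south, east → north (repeats east → north → west → south).
Combining the parts gives <64, north>.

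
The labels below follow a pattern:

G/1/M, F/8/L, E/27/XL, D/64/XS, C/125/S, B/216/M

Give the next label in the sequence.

A/343/L

Letter: letters move back 1 place in the alphabet, so G, F, E, D, C, B → A.
Second component: perfect cubes: 1³, 2³, 3³, …, so 1, 8, 27, 64, 125, 216 → 343.
Size: repeats M → L → XL → XS → S; M, L, XL, XS, S, M → L.
So the next label is A/343/L.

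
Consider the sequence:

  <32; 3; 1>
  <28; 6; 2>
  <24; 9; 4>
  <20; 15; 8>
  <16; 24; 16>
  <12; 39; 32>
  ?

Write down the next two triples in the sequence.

For the first coordinate, −4 each step: 32, 28, 24, 20, 16, 12 → 8 → 4.
Second coordinate goes 3, 6, 9, 15, 24, 39 → 63 → 102 (each term is the sum of the two before it).
For the third coordinate, ×2 each step: 1, 2, 4, 8, 16, 32 → 64 → 128.
Putting the parts together: <8; 63; 64> and then <4; 102; 128>.

<8; 63; 64>, <4; 102; 128>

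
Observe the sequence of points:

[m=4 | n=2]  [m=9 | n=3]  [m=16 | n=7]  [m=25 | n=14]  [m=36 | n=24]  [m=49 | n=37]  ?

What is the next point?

M: perfect squares: 2², 3², 4², …; 4, 9, 16, 25, 36, 49 → 64.
N: 2, 3, 7, 14, 24, 37 → 53 (differences are 1, 4, 7, … (increasing by 3 each time)).
Putting it together: [m=64 | n=53].

[m=64 | n=53]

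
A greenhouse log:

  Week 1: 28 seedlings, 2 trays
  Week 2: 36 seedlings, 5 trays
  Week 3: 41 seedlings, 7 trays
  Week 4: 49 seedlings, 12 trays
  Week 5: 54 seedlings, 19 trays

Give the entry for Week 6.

For the seedlings, alternating steps +8, +5, +8, +5, …: 28, 36, 41, 49, 54 → 62.
Trays: 2, 5, 7, 12, 19 → 31 (each term is the sum of the two before it).
Combining the parts gives 62 seedlings, 31 trays.

62 seedlings, 31 trays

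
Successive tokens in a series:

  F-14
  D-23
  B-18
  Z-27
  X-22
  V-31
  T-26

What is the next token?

Letter goes F, D, B, Z, X, V, T → R (letters move back 2 places in the alphabet, wrapping A→Z).
Second component: alternating steps +9, −5, +9, −5, …; 14, 23, 18, 27, 22, 31, 26 → 35.
Combining the parts gives R-35.

R-35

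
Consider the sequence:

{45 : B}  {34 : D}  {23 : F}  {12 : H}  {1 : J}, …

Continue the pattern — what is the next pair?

{-10 : L}

First coordinate goes 45, 34, 23, 12, 1 → -10 (−11 each step).
Letter: letters move forward 2 places in the alphabet, so B, D, F, H, J → L.
Combining the parts gives {-10 : L}.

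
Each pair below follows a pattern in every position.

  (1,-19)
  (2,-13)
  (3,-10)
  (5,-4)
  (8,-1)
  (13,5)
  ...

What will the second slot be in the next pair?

8

For the second slot, alternating steps +6, +3, +6, +3, …: -19, -13, -10, -4, -1, 5 → 8.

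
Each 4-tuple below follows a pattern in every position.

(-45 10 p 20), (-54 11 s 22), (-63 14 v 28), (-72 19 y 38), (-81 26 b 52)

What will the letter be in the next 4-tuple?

First entry — −9 each step: -45, -54, -63, -72, -81 → -90.
For the second entry, differences are 1, 3, 5, … (increasing by 2 each time): 10, 11, 14, 19, 26 → 35.
Letter: p, s, v, y, b → e (letters move forward 3 places in the alphabet, wrapping Z→A).
Fourth entry: always 2 × the second entry; 20, 22, 28, 38, 52 → 70.

e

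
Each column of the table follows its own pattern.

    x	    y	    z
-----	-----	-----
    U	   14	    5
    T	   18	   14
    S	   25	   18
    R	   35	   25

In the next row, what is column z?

Column x: letters move back 1 place in the alphabet, so U, T, S, R → Q.
Column y — differences are 4, 7, 10, … (increasing by 3 each time): 14, 18, 25, 35 → 48.
Column z — always the previous value of the column y: 5, 14, 18, 25 → 35.

35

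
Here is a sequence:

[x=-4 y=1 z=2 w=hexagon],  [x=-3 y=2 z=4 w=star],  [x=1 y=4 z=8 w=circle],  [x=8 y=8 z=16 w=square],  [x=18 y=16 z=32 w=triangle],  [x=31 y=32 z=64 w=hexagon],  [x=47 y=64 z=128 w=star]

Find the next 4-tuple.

X: differences are 1, 4, 7, … (increasing by 3 each time), so -4, -3, 1, 8, 18, 31, 47 → 66.
Y: ×2 each step, so 1, 2, 4, 8, 16, 32, 64 → 128.
For the z, always 2 × the y: 2, 4, 8, 16, 32, 64, 128 → 256.
W: hexagon, star, circle, square, triangle, hexagon, star → circle (repeats hexagon → star → circle → square → triangle).
Putting it together: [x=66 y=128 z=256 w=circle].

[x=66 y=128 z=256 w=circle]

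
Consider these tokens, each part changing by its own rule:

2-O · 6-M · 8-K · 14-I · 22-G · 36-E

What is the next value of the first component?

For the first component, each term is the sum of the two before it: 2, 6, 8, 14, 22, 36 → 58.

58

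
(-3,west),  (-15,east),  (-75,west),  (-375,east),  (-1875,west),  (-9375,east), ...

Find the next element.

First part: ×5 each step, so -3, -15, -75, -375, -1875, -9375 → -46875.
Direction goes west, east, west, east, west, east → west (alternates west ↔ east).
Putting it together: (-46875,west).

(-46875,west)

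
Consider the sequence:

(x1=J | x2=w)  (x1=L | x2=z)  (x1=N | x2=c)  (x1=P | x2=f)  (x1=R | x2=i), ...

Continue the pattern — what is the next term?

(x1=T | x2=l)

X1: letters move forward 2 places in the alphabet; J, L, N, P, R → T.
X2: letters move forward 3 places in the alphabet, wrapping Z→A, so w, z, c, f, i → l.
So the next term is (x1=T | x2=l).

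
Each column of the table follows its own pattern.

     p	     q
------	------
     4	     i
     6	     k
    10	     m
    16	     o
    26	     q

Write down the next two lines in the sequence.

42  s; 68  u

Column p: each term is the sum of the two before it; 4, 6, 10, 16, 26 → 42 → 68.
Column q: i, k, m, o, q → s → u (letters move forward 2 places in the alphabet).
So the next two lines are 42  s and 68  u.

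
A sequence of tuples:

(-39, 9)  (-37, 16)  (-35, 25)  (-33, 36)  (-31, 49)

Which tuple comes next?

For the first component, +2 each step: -39, -37, -35, -33, -31 → -29.
For the second component, perfect squares: 3², 4², 5², …: 9, 16, 25, 36, 49 → 64.
So the next tuple is (-29, 64).

(-29, 64)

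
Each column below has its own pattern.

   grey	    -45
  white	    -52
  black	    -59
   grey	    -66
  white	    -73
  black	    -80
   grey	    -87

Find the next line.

For the shade, repeats grey → white → black: grey, white, black, grey, white, black, grey → white.
Second component — −7 each step: -45, -52, -59, -66, -73, -80, -87 → -94.
So the next line is white  -94.

white  -94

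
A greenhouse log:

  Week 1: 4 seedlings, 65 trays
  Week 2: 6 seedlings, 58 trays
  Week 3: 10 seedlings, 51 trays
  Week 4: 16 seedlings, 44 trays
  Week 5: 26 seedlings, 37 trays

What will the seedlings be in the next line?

42

Seedlings goes 4, 6, 10, 16, 26 → 42 (each term is the sum of the two before it).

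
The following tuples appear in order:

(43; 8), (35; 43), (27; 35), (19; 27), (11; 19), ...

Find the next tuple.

First entry: −8 each step, so 43, 35, 27, 19, 11 → 3.
Second entry: 8, 43, 35, 27, 19 → 11 (always the previous value of the first entry).
Combining the parts gives (3; 11).

(3; 11)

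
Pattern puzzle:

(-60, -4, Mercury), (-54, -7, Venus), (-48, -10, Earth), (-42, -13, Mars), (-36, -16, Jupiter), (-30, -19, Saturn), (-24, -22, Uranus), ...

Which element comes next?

First component goes -60, -54, -48, -42, -36, -30, -24 → -18 (+6 each step).
Second component — −3 each step: -4, -7, -10, -13, -16, -19, -22 → -25.
For the planet, runs through the planets Mercury→Neptune: Mercury, Venus, Earth, Mars, Jupiter, Saturn, Uranus → Neptune.
Combining the parts gives (-18, -25, Neptune).

(-18, -25, Neptune)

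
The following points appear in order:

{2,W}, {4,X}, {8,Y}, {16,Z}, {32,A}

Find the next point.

{64,B}

First part: ×2 each step; 2, 4, 8, 16, 32 → 64.
Letter goes W, X, Y, Z, A → B (letters move forward 1 place in the alphabet, wrapping Z→A).
Putting it together: {64,B}.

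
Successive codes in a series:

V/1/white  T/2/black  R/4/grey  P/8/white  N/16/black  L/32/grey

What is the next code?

J/64/white

Letter: letters move back 2 places in the alphabet, so V, T, R, P, N, L → J.
Second component: ×2 each step, so 1, 2, 4, 8, 16, 32 → 64.
For the shade, repeats white → black → grey: white, black, grey, white, black, grey → white.
So the next code is J/64/white.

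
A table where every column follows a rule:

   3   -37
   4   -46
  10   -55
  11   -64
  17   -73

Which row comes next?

For the first component, alternating steps +1, +6, +1, +6, …: 3, 4, 10, 11, 17 → 18.
Second component — −9 each step: -37, -46, -55, -64, -73 → -82.
So the next row is 18  -82.

18  -82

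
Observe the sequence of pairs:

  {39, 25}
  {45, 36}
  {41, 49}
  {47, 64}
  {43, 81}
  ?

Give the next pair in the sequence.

{49, 100}

First value: 39, 45, 41, 47, 43 → 49 (alternating steps +6, −4, +6, −4, …).
Second value: perfect squares: 5², 6², 7², …; 25, 36, 49, 64, 81 → 100.
Combining the parts gives {49, 100}.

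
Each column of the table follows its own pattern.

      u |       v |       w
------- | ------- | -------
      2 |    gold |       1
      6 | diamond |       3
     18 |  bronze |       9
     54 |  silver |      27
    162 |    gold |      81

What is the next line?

486  diamond  243

Column u goes 2, 6, 18, 54, 162 → 486 (×3 each step).
For the column v, repeats gold → diamond → bronze → silver: gold, diamond, bronze, silver, gold → diamond.
Column w: ×3 each step, so 1, 3, 9, 27, 81 → 243.
Putting it together: 486  diamond  243.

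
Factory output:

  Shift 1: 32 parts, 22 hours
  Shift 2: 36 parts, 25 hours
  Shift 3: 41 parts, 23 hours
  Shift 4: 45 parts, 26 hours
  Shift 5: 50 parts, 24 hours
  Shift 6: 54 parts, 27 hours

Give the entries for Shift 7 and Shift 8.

59 parts, 25 hours; 63 parts, 28 hours

Parts — alternating steps +4, +5, +4, +5, …: 32, 36, 41, 45, 50, 54 → 59 → 63.
Hours: 22, 25, 23, 26, 24, 27 → 25 → 28 (alternating steps +3, −2, +3, −2, …).
Putting the parts together: 59 parts, 25 hours and then 63 parts, 28 hours.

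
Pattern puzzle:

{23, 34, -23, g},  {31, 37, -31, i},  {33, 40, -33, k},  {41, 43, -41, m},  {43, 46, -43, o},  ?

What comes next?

First entry: alternating steps +8, +2, +8, +2, …; 23, 31, 33, 41, 43 → 51.
For the second entry, +3 each step: 34, 37, 40, 43, 46 → 49.
Third entry: -23, -31, -33, -41, -43 → -51 (always the negative of the first entry).
Letter: g, i, k, m, o → q (letters move forward 2 places in the alphabet).
Combining the parts gives {51, 49, -51, q}.

{51, 49, -51, q}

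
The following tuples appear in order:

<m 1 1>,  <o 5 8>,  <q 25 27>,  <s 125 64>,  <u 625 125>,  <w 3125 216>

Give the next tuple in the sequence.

<y 15625 343>

Letter goes m, o, q, s, u, w → y (letters move forward 2 places in the alphabet).
Second coordinate: ×5 each step; 1, 5, 25, 125, 625, 3125 → 15625.
Third coordinate: perfect cubes: 1³, 2³, 3³, …; 1, 8, 27, 64, 125, 216 → 343.
So the next tuple is <y 15625 343>.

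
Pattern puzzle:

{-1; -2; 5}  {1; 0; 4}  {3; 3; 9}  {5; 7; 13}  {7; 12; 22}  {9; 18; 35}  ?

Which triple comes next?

{11; 25; 57}

First coordinate goes -1, 1, 3, 5, 7, 9 → 11 (+2 each step).
Second coordinate — differences are 2, 3, 4, … (increasing by 1 each time): -2, 0, 3, 7, 12, 18 → 25.
Third coordinate goes 5, 4, 9, 13, 22, 35 → 57 (each term is the sum of the two before it).
Combining the parts gives {11; 25; 57}.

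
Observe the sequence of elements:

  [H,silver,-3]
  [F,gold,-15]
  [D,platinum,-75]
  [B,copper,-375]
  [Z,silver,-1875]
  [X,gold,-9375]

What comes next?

Letter: H, F, D, B, Z, X → V (letters move back 2 places in the alphabet, wrapping A→Z).
Metal: silver, gold, platinum, copper, silver, gold → platinum (repeats silver → gold → platinum → copper).
Third entry goes -3, -15, -75, -375, -1875, -9375 → -46875 (×5 each step).
Putting it together: [V,platinum,-46875].

[V,platinum,-46875]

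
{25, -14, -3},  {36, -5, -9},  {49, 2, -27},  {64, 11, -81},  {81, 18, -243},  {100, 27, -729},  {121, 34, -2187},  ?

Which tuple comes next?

First entry: perfect squares: 5², 6², 7², …, so 25, 36, 49, 64, 81, 100, 121 → 144.
Second entry: alternating steps +9, +7, +9, +7, …, so -14, -5, 2, 11, 18, 27, 34 → 43.
Third entry: ×3 each step; -3, -9, -27, -81, -243, -729, -2187 → -6561.
Combining the parts gives {144, 43, -6561}.

{144, 43, -6561}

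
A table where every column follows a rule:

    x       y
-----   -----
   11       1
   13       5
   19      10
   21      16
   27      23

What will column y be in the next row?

For the column y, differences are 4, 5, 6, … (increasing by 1 each time): 1, 5, 10, 16, 23 → 31.

31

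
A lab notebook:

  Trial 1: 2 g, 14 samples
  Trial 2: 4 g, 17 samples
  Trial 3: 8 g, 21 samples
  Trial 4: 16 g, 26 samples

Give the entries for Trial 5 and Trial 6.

G: ×2 each step; 2, 4, 8, 16 → 32 → 64.
For the samples, differences are 3, 4, 5, … (increasing by 1 each time): 14, 17, 21, 26 → 32 → 39.
Putting the parts together: 32 g, 32 samples and then 64 g, 39 samples.

32 g, 32 samples; 64 g, 39 samples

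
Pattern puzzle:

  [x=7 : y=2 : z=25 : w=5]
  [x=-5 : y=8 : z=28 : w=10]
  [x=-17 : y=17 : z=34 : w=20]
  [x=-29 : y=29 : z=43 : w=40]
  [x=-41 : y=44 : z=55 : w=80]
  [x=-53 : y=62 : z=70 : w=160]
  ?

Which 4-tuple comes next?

X: −12 each step, so 7, -5, -17, -29, -41, -53 → -65.
Y: differences are 6, 9, 12, … (increasing by 3 each time), so 2, 8, 17, 29, 44, 62 → 83.
Z: 25, 28, 34, 43, 55, 70 → 88 (differences are 3, 6, 9, … (increasing by 3 each time)).
W — ×2 each step: 5, 10, 20, 40, 80, 160 → 320.
So the next 4-tuple is [x=-65 : y=83 : z=88 : w=320].

[x=-65 : y=83 : z=88 : w=320]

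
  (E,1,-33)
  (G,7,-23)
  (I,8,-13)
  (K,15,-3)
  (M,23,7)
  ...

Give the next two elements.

Letter — letters move forward 2 places in the alphabet: E, G, I, K, M → O → Q.
Second entry — each term is the sum of the two before it: 1, 7, 8, 15, 23 → 38 → 61.
Third entry: +10 each step, so -33, -23, -13, -3, 7 → 17 → 27.
So the next two elements are (O,38,17) and (Q,61,27).

(O,38,17), (Q,61,27)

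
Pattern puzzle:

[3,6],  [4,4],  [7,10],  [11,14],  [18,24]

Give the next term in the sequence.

[29,38]

For the first entry, each term is the sum of the two before it: 3, 4, 7, 11, 18 → 29.
Second entry goes 6, 4, 10, 14, 24 → 38 (each term is the sum of the two before it).
Combining the parts gives [29,38].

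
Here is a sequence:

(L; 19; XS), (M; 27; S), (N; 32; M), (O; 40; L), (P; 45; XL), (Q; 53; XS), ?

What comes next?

Letter: letters move forward 1 place in the alphabet; L, M, N, O, P, Q → R.
Second part: alternating steps +8, +5, +8, +5, …; 19, 27, 32, 40, 45, 53 → 58.
Size goes XS, S, M, L, XL, XS → S (repeats XS → S → M → L → XL).
So the next tuple is (R; 58; S).

(R; 58; S)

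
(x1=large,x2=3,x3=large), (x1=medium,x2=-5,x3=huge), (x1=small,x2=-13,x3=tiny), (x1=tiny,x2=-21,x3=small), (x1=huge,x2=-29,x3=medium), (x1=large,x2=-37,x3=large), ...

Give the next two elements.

(x1=medium,x2=-45,x3=huge), (x1=small,x2=-53,x3=tiny)

X1 — repeats large → medium → small → tiny → huge: large, medium, small, tiny, huge, large → medium → small.
X2: 3, -5, -13, -21, -29, -37 → -45 → -53 (−8 each step).
For the x3, repeats large → huge → tiny → small → medium: large, huge, tiny, small, medium, large → huge → tiny.
Putting the parts together: (x1=medium,x2=-45,x3=huge) and then (x1=small,x2=-53,x3=tiny).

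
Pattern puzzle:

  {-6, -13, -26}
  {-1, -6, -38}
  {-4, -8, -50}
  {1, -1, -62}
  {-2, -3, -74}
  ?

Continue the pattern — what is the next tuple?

First component: alternating steps +5, −3, +5, −3, …, so -6, -1, -4, 1, -2 → 3.
Second component: -13, -6, -8, -1, -3 → 4 (alternating steps +7, −2, +7, −2, …).
Third component: -26, -38, -50, -62, -74 → -86 (−12 each step).
Putting it together: {3, 4, -86}.

{3, 4, -86}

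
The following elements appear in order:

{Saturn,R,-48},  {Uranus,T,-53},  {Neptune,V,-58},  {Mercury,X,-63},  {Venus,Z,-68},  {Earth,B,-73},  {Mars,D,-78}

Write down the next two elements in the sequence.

Planet — runs through the planets Mercury→Neptune: Saturn, Uranus, Neptune, Mercury, Venus, Earth, Mars → Jupiter → Saturn.
Letter: letters move forward 2 places in the alphabet, wrapping Z→A, so R, T, V, X, Z, B, D → F → H.
For the third value, −5 each step: -48, -53, -58, -63, -68, -73, -78 → -83 → -88.
So the next two elements are {Jupiter,F,-83} and {Saturn,H,-88}.

{Jupiter,F,-83}, {Saturn,H,-88}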